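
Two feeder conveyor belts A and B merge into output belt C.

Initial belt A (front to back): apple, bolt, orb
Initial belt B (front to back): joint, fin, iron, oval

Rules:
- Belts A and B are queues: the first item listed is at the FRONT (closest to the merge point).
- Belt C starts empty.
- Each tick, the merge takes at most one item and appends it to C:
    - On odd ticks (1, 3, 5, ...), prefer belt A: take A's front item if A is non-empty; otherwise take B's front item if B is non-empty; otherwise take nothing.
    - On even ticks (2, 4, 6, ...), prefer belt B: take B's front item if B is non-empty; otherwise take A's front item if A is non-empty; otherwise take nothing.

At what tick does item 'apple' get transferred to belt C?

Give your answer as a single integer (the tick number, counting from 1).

Answer: 1

Derivation:
Tick 1: prefer A, take apple from A; A=[bolt,orb] B=[joint,fin,iron,oval] C=[apple]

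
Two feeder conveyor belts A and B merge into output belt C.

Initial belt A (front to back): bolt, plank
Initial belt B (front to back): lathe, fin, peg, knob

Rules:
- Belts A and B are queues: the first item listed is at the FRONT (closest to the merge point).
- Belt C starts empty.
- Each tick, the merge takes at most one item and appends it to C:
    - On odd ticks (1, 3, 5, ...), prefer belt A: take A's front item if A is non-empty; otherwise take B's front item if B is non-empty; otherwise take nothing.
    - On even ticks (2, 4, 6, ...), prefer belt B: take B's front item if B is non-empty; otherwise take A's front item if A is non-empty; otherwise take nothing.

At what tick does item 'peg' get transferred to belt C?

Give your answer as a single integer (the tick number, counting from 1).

Tick 1: prefer A, take bolt from A; A=[plank] B=[lathe,fin,peg,knob] C=[bolt]
Tick 2: prefer B, take lathe from B; A=[plank] B=[fin,peg,knob] C=[bolt,lathe]
Tick 3: prefer A, take plank from A; A=[-] B=[fin,peg,knob] C=[bolt,lathe,plank]
Tick 4: prefer B, take fin from B; A=[-] B=[peg,knob] C=[bolt,lathe,plank,fin]
Tick 5: prefer A, take peg from B; A=[-] B=[knob] C=[bolt,lathe,plank,fin,peg]

Answer: 5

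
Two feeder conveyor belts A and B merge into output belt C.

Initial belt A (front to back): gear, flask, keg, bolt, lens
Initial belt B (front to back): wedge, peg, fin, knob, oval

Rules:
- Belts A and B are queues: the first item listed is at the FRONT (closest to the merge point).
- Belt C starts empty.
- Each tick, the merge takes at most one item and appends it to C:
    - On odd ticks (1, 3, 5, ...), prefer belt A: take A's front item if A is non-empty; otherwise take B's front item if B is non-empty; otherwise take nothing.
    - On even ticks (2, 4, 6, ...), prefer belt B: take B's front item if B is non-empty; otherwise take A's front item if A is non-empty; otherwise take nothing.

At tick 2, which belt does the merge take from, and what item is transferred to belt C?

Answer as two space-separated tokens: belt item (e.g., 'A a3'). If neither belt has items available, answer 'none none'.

Answer: B wedge

Derivation:
Tick 1: prefer A, take gear from A; A=[flask,keg,bolt,lens] B=[wedge,peg,fin,knob,oval] C=[gear]
Tick 2: prefer B, take wedge from B; A=[flask,keg,bolt,lens] B=[peg,fin,knob,oval] C=[gear,wedge]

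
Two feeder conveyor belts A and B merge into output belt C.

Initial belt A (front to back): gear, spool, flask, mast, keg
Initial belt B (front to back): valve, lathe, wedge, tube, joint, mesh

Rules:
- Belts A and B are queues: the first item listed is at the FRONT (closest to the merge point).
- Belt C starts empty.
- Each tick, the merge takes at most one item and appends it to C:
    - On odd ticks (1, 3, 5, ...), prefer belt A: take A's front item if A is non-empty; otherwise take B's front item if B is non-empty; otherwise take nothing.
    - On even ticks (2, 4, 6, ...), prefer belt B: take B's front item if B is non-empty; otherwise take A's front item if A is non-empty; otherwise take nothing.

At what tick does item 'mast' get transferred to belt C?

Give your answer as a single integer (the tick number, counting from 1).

Answer: 7

Derivation:
Tick 1: prefer A, take gear from A; A=[spool,flask,mast,keg] B=[valve,lathe,wedge,tube,joint,mesh] C=[gear]
Tick 2: prefer B, take valve from B; A=[spool,flask,mast,keg] B=[lathe,wedge,tube,joint,mesh] C=[gear,valve]
Tick 3: prefer A, take spool from A; A=[flask,mast,keg] B=[lathe,wedge,tube,joint,mesh] C=[gear,valve,spool]
Tick 4: prefer B, take lathe from B; A=[flask,mast,keg] B=[wedge,tube,joint,mesh] C=[gear,valve,spool,lathe]
Tick 5: prefer A, take flask from A; A=[mast,keg] B=[wedge,tube,joint,mesh] C=[gear,valve,spool,lathe,flask]
Tick 6: prefer B, take wedge from B; A=[mast,keg] B=[tube,joint,mesh] C=[gear,valve,spool,lathe,flask,wedge]
Tick 7: prefer A, take mast from A; A=[keg] B=[tube,joint,mesh] C=[gear,valve,spool,lathe,flask,wedge,mast]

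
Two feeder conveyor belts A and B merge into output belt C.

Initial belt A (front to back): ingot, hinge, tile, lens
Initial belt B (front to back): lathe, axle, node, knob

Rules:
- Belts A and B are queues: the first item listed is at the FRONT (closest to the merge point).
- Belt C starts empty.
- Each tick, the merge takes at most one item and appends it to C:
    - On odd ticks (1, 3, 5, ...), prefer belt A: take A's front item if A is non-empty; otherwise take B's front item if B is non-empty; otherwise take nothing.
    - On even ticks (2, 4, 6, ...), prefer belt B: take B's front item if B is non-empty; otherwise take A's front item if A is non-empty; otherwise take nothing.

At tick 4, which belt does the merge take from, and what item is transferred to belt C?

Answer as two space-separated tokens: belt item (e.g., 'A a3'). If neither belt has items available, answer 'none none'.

Answer: B axle

Derivation:
Tick 1: prefer A, take ingot from A; A=[hinge,tile,lens] B=[lathe,axle,node,knob] C=[ingot]
Tick 2: prefer B, take lathe from B; A=[hinge,tile,lens] B=[axle,node,knob] C=[ingot,lathe]
Tick 3: prefer A, take hinge from A; A=[tile,lens] B=[axle,node,knob] C=[ingot,lathe,hinge]
Tick 4: prefer B, take axle from B; A=[tile,lens] B=[node,knob] C=[ingot,lathe,hinge,axle]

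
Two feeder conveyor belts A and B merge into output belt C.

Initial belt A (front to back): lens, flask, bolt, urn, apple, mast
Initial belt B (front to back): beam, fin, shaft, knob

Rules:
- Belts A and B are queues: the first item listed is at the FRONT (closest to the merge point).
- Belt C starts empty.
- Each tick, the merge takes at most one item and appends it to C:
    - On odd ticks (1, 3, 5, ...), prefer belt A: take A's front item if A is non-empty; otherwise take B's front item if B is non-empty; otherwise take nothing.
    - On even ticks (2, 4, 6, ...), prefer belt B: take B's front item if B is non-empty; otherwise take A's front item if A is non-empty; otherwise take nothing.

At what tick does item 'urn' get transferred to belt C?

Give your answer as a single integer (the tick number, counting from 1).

Answer: 7

Derivation:
Tick 1: prefer A, take lens from A; A=[flask,bolt,urn,apple,mast] B=[beam,fin,shaft,knob] C=[lens]
Tick 2: prefer B, take beam from B; A=[flask,bolt,urn,apple,mast] B=[fin,shaft,knob] C=[lens,beam]
Tick 3: prefer A, take flask from A; A=[bolt,urn,apple,mast] B=[fin,shaft,knob] C=[lens,beam,flask]
Tick 4: prefer B, take fin from B; A=[bolt,urn,apple,mast] B=[shaft,knob] C=[lens,beam,flask,fin]
Tick 5: prefer A, take bolt from A; A=[urn,apple,mast] B=[shaft,knob] C=[lens,beam,flask,fin,bolt]
Tick 6: prefer B, take shaft from B; A=[urn,apple,mast] B=[knob] C=[lens,beam,flask,fin,bolt,shaft]
Tick 7: prefer A, take urn from A; A=[apple,mast] B=[knob] C=[lens,beam,flask,fin,bolt,shaft,urn]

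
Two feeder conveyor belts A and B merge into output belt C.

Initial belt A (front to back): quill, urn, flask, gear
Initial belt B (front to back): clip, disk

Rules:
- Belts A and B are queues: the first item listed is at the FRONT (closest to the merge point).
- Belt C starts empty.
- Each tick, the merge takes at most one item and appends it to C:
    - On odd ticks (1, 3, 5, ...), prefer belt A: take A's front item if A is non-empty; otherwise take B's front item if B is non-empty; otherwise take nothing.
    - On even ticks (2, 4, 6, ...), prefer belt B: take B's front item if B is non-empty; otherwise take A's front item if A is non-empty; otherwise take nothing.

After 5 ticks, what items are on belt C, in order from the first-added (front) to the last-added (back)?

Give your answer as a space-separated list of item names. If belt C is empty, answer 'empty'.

Tick 1: prefer A, take quill from A; A=[urn,flask,gear] B=[clip,disk] C=[quill]
Tick 2: prefer B, take clip from B; A=[urn,flask,gear] B=[disk] C=[quill,clip]
Tick 3: prefer A, take urn from A; A=[flask,gear] B=[disk] C=[quill,clip,urn]
Tick 4: prefer B, take disk from B; A=[flask,gear] B=[-] C=[quill,clip,urn,disk]
Tick 5: prefer A, take flask from A; A=[gear] B=[-] C=[quill,clip,urn,disk,flask]

Answer: quill clip urn disk flask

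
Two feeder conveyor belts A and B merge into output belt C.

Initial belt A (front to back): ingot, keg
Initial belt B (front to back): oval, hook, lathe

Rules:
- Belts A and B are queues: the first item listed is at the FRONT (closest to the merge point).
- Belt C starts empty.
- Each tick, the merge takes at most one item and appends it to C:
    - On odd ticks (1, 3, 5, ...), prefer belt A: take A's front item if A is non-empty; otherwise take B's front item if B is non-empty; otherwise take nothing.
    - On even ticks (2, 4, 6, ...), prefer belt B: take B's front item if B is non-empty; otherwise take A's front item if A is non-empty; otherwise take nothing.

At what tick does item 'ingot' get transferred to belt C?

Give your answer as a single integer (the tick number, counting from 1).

Tick 1: prefer A, take ingot from A; A=[keg] B=[oval,hook,lathe] C=[ingot]

Answer: 1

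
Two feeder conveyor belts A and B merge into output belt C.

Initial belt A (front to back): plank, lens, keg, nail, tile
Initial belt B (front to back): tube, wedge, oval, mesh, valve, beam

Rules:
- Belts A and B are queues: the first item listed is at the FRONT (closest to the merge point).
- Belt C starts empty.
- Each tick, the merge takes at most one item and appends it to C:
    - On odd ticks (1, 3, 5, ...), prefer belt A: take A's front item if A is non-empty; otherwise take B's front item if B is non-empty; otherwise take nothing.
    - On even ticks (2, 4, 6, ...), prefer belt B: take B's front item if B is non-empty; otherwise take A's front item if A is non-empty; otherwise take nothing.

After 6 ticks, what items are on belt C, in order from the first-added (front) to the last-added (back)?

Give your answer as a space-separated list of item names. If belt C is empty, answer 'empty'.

Tick 1: prefer A, take plank from A; A=[lens,keg,nail,tile] B=[tube,wedge,oval,mesh,valve,beam] C=[plank]
Tick 2: prefer B, take tube from B; A=[lens,keg,nail,tile] B=[wedge,oval,mesh,valve,beam] C=[plank,tube]
Tick 3: prefer A, take lens from A; A=[keg,nail,tile] B=[wedge,oval,mesh,valve,beam] C=[plank,tube,lens]
Tick 4: prefer B, take wedge from B; A=[keg,nail,tile] B=[oval,mesh,valve,beam] C=[plank,tube,lens,wedge]
Tick 5: prefer A, take keg from A; A=[nail,tile] B=[oval,mesh,valve,beam] C=[plank,tube,lens,wedge,keg]
Tick 6: prefer B, take oval from B; A=[nail,tile] B=[mesh,valve,beam] C=[plank,tube,lens,wedge,keg,oval]

Answer: plank tube lens wedge keg oval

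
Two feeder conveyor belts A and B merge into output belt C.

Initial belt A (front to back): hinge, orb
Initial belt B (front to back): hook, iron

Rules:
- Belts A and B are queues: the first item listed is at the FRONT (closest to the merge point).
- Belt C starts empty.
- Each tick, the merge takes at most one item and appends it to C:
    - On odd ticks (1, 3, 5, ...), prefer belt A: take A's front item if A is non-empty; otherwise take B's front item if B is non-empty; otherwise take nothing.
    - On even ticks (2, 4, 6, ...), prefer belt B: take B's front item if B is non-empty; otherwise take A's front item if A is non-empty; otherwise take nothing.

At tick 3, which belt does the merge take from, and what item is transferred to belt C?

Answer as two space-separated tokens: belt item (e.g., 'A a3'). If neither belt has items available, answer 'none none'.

Tick 1: prefer A, take hinge from A; A=[orb] B=[hook,iron] C=[hinge]
Tick 2: prefer B, take hook from B; A=[orb] B=[iron] C=[hinge,hook]
Tick 3: prefer A, take orb from A; A=[-] B=[iron] C=[hinge,hook,orb]

Answer: A orb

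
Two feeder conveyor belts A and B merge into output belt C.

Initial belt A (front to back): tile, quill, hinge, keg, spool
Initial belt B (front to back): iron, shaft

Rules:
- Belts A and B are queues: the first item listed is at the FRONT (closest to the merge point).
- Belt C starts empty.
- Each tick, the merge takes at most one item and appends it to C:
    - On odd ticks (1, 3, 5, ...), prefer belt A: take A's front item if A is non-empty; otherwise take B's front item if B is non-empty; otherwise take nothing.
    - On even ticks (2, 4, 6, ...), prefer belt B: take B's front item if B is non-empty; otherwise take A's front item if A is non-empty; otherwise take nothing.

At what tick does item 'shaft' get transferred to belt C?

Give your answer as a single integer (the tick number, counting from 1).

Answer: 4

Derivation:
Tick 1: prefer A, take tile from A; A=[quill,hinge,keg,spool] B=[iron,shaft] C=[tile]
Tick 2: prefer B, take iron from B; A=[quill,hinge,keg,spool] B=[shaft] C=[tile,iron]
Tick 3: prefer A, take quill from A; A=[hinge,keg,spool] B=[shaft] C=[tile,iron,quill]
Tick 4: prefer B, take shaft from B; A=[hinge,keg,spool] B=[-] C=[tile,iron,quill,shaft]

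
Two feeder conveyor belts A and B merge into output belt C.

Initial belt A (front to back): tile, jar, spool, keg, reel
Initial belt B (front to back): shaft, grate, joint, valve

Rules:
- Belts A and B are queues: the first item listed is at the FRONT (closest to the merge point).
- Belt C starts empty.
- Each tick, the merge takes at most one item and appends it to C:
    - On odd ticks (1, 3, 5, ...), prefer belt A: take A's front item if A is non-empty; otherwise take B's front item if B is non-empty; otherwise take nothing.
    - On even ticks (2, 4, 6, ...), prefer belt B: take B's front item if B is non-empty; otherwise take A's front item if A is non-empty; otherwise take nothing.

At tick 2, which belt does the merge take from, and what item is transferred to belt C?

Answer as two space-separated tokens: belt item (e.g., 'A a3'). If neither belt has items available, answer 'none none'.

Tick 1: prefer A, take tile from A; A=[jar,spool,keg,reel] B=[shaft,grate,joint,valve] C=[tile]
Tick 2: prefer B, take shaft from B; A=[jar,spool,keg,reel] B=[grate,joint,valve] C=[tile,shaft]

Answer: B shaft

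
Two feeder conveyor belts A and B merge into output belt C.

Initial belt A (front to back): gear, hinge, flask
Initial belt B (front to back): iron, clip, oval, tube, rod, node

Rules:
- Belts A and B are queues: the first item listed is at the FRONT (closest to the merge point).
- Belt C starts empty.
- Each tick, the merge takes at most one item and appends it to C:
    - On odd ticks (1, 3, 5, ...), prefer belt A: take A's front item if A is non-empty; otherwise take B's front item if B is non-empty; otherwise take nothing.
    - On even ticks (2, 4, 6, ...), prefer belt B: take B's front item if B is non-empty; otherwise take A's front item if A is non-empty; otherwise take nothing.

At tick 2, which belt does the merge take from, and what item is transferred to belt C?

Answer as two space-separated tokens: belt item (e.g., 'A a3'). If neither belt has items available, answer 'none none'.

Answer: B iron

Derivation:
Tick 1: prefer A, take gear from A; A=[hinge,flask] B=[iron,clip,oval,tube,rod,node] C=[gear]
Tick 2: prefer B, take iron from B; A=[hinge,flask] B=[clip,oval,tube,rod,node] C=[gear,iron]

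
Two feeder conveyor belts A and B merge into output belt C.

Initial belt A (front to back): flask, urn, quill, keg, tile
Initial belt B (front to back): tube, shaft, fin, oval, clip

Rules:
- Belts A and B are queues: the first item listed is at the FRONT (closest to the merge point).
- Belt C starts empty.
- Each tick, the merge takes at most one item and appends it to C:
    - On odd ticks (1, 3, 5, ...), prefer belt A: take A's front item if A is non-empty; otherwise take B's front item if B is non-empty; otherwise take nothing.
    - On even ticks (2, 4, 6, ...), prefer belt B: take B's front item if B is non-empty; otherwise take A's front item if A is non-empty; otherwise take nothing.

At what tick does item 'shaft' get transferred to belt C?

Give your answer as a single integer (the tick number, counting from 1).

Tick 1: prefer A, take flask from A; A=[urn,quill,keg,tile] B=[tube,shaft,fin,oval,clip] C=[flask]
Tick 2: prefer B, take tube from B; A=[urn,quill,keg,tile] B=[shaft,fin,oval,clip] C=[flask,tube]
Tick 3: prefer A, take urn from A; A=[quill,keg,tile] B=[shaft,fin,oval,clip] C=[flask,tube,urn]
Tick 4: prefer B, take shaft from B; A=[quill,keg,tile] B=[fin,oval,clip] C=[flask,tube,urn,shaft]

Answer: 4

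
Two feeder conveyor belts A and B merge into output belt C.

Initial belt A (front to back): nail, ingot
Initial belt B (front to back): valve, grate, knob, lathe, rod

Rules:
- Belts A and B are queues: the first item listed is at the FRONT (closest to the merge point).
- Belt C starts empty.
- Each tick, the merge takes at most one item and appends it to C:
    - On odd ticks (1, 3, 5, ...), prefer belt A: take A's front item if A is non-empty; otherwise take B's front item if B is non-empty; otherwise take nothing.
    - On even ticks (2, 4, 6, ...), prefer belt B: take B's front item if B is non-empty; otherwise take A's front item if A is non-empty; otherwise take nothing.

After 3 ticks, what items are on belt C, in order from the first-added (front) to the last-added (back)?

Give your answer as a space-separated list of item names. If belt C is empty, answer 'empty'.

Answer: nail valve ingot

Derivation:
Tick 1: prefer A, take nail from A; A=[ingot] B=[valve,grate,knob,lathe,rod] C=[nail]
Tick 2: prefer B, take valve from B; A=[ingot] B=[grate,knob,lathe,rod] C=[nail,valve]
Tick 3: prefer A, take ingot from A; A=[-] B=[grate,knob,lathe,rod] C=[nail,valve,ingot]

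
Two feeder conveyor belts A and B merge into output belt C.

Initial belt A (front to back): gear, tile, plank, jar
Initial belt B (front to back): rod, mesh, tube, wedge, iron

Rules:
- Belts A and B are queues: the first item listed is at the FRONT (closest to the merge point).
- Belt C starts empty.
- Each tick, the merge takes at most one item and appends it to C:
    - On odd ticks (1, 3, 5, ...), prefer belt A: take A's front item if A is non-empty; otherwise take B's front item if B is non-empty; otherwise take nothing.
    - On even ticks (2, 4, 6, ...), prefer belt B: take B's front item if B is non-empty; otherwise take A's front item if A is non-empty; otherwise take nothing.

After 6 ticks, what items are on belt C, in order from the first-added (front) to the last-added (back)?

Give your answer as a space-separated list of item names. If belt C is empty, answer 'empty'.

Answer: gear rod tile mesh plank tube

Derivation:
Tick 1: prefer A, take gear from A; A=[tile,plank,jar] B=[rod,mesh,tube,wedge,iron] C=[gear]
Tick 2: prefer B, take rod from B; A=[tile,plank,jar] B=[mesh,tube,wedge,iron] C=[gear,rod]
Tick 3: prefer A, take tile from A; A=[plank,jar] B=[mesh,tube,wedge,iron] C=[gear,rod,tile]
Tick 4: prefer B, take mesh from B; A=[plank,jar] B=[tube,wedge,iron] C=[gear,rod,tile,mesh]
Tick 5: prefer A, take plank from A; A=[jar] B=[tube,wedge,iron] C=[gear,rod,tile,mesh,plank]
Tick 6: prefer B, take tube from B; A=[jar] B=[wedge,iron] C=[gear,rod,tile,mesh,plank,tube]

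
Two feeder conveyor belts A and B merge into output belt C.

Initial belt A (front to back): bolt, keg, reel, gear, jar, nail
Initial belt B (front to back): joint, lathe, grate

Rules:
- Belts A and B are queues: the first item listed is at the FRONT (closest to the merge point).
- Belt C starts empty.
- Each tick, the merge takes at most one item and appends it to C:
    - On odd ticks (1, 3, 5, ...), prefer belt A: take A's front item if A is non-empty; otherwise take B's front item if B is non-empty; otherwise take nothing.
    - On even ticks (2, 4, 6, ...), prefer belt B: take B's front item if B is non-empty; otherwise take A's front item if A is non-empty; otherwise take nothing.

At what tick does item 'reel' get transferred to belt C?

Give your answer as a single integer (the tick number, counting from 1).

Tick 1: prefer A, take bolt from A; A=[keg,reel,gear,jar,nail] B=[joint,lathe,grate] C=[bolt]
Tick 2: prefer B, take joint from B; A=[keg,reel,gear,jar,nail] B=[lathe,grate] C=[bolt,joint]
Tick 3: prefer A, take keg from A; A=[reel,gear,jar,nail] B=[lathe,grate] C=[bolt,joint,keg]
Tick 4: prefer B, take lathe from B; A=[reel,gear,jar,nail] B=[grate] C=[bolt,joint,keg,lathe]
Tick 5: prefer A, take reel from A; A=[gear,jar,nail] B=[grate] C=[bolt,joint,keg,lathe,reel]

Answer: 5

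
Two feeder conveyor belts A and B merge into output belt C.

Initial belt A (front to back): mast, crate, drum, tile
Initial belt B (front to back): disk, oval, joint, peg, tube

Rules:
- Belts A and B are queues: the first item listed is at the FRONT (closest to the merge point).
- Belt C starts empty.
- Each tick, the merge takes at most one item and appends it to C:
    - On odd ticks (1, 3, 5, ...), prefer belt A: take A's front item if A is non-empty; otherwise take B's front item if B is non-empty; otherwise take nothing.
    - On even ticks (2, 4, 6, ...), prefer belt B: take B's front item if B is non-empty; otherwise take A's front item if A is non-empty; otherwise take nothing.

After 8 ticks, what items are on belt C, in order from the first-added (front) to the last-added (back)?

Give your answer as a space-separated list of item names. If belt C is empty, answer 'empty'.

Tick 1: prefer A, take mast from A; A=[crate,drum,tile] B=[disk,oval,joint,peg,tube] C=[mast]
Tick 2: prefer B, take disk from B; A=[crate,drum,tile] B=[oval,joint,peg,tube] C=[mast,disk]
Tick 3: prefer A, take crate from A; A=[drum,tile] B=[oval,joint,peg,tube] C=[mast,disk,crate]
Tick 4: prefer B, take oval from B; A=[drum,tile] B=[joint,peg,tube] C=[mast,disk,crate,oval]
Tick 5: prefer A, take drum from A; A=[tile] B=[joint,peg,tube] C=[mast,disk,crate,oval,drum]
Tick 6: prefer B, take joint from B; A=[tile] B=[peg,tube] C=[mast,disk,crate,oval,drum,joint]
Tick 7: prefer A, take tile from A; A=[-] B=[peg,tube] C=[mast,disk,crate,oval,drum,joint,tile]
Tick 8: prefer B, take peg from B; A=[-] B=[tube] C=[mast,disk,crate,oval,drum,joint,tile,peg]

Answer: mast disk crate oval drum joint tile peg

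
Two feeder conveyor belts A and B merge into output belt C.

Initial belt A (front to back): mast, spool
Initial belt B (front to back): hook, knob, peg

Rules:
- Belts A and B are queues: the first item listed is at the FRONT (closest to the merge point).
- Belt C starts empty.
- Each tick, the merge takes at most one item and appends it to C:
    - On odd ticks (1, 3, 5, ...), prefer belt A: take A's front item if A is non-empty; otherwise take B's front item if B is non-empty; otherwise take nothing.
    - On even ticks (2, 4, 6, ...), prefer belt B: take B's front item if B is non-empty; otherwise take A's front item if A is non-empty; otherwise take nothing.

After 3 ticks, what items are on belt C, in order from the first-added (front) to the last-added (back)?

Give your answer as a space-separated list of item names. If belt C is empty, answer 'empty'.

Tick 1: prefer A, take mast from A; A=[spool] B=[hook,knob,peg] C=[mast]
Tick 2: prefer B, take hook from B; A=[spool] B=[knob,peg] C=[mast,hook]
Tick 3: prefer A, take spool from A; A=[-] B=[knob,peg] C=[mast,hook,spool]

Answer: mast hook spool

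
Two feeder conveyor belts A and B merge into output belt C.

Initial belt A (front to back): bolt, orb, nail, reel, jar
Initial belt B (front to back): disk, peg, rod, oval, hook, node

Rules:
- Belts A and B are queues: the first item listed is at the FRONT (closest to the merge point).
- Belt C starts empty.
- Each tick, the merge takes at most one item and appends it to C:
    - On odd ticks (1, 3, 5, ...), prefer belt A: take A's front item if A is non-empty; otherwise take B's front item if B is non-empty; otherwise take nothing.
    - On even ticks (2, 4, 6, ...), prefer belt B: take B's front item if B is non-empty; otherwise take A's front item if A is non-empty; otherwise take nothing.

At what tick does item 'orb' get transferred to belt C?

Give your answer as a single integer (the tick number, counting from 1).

Tick 1: prefer A, take bolt from A; A=[orb,nail,reel,jar] B=[disk,peg,rod,oval,hook,node] C=[bolt]
Tick 2: prefer B, take disk from B; A=[orb,nail,reel,jar] B=[peg,rod,oval,hook,node] C=[bolt,disk]
Tick 3: prefer A, take orb from A; A=[nail,reel,jar] B=[peg,rod,oval,hook,node] C=[bolt,disk,orb]

Answer: 3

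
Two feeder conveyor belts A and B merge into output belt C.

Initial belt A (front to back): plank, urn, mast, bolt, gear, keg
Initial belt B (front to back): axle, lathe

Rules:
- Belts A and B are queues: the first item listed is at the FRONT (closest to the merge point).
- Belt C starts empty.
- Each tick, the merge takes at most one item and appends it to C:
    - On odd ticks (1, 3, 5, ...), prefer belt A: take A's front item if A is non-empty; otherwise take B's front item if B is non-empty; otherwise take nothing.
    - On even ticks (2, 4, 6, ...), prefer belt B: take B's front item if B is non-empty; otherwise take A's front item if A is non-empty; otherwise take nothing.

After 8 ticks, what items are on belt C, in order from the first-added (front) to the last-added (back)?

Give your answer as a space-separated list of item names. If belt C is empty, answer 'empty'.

Tick 1: prefer A, take plank from A; A=[urn,mast,bolt,gear,keg] B=[axle,lathe] C=[plank]
Tick 2: prefer B, take axle from B; A=[urn,mast,bolt,gear,keg] B=[lathe] C=[plank,axle]
Tick 3: prefer A, take urn from A; A=[mast,bolt,gear,keg] B=[lathe] C=[plank,axle,urn]
Tick 4: prefer B, take lathe from B; A=[mast,bolt,gear,keg] B=[-] C=[plank,axle,urn,lathe]
Tick 5: prefer A, take mast from A; A=[bolt,gear,keg] B=[-] C=[plank,axle,urn,lathe,mast]
Tick 6: prefer B, take bolt from A; A=[gear,keg] B=[-] C=[plank,axle,urn,lathe,mast,bolt]
Tick 7: prefer A, take gear from A; A=[keg] B=[-] C=[plank,axle,urn,lathe,mast,bolt,gear]
Tick 8: prefer B, take keg from A; A=[-] B=[-] C=[plank,axle,urn,lathe,mast,bolt,gear,keg]

Answer: plank axle urn lathe mast bolt gear keg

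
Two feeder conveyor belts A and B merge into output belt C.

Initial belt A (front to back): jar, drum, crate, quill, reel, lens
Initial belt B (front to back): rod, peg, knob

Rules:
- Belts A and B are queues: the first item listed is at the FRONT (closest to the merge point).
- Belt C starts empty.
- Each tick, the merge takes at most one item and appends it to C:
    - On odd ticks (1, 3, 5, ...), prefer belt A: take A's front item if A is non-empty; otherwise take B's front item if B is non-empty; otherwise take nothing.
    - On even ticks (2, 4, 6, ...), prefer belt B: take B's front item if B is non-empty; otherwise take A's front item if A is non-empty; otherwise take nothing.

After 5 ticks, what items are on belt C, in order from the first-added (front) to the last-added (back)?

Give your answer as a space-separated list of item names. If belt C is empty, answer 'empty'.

Answer: jar rod drum peg crate

Derivation:
Tick 1: prefer A, take jar from A; A=[drum,crate,quill,reel,lens] B=[rod,peg,knob] C=[jar]
Tick 2: prefer B, take rod from B; A=[drum,crate,quill,reel,lens] B=[peg,knob] C=[jar,rod]
Tick 3: prefer A, take drum from A; A=[crate,quill,reel,lens] B=[peg,knob] C=[jar,rod,drum]
Tick 4: prefer B, take peg from B; A=[crate,quill,reel,lens] B=[knob] C=[jar,rod,drum,peg]
Tick 5: prefer A, take crate from A; A=[quill,reel,lens] B=[knob] C=[jar,rod,drum,peg,crate]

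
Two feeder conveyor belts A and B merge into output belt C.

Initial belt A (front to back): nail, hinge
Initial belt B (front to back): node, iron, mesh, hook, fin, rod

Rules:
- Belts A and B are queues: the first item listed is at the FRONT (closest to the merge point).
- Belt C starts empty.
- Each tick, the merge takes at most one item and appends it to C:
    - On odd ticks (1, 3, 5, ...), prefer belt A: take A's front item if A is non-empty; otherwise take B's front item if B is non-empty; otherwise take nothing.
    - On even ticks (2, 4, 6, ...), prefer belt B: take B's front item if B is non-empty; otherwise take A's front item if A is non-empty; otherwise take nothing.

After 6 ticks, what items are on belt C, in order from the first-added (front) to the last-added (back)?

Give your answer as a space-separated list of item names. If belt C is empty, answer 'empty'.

Answer: nail node hinge iron mesh hook

Derivation:
Tick 1: prefer A, take nail from A; A=[hinge] B=[node,iron,mesh,hook,fin,rod] C=[nail]
Tick 2: prefer B, take node from B; A=[hinge] B=[iron,mesh,hook,fin,rod] C=[nail,node]
Tick 3: prefer A, take hinge from A; A=[-] B=[iron,mesh,hook,fin,rod] C=[nail,node,hinge]
Tick 4: prefer B, take iron from B; A=[-] B=[mesh,hook,fin,rod] C=[nail,node,hinge,iron]
Tick 5: prefer A, take mesh from B; A=[-] B=[hook,fin,rod] C=[nail,node,hinge,iron,mesh]
Tick 6: prefer B, take hook from B; A=[-] B=[fin,rod] C=[nail,node,hinge,iron,mesh,hook]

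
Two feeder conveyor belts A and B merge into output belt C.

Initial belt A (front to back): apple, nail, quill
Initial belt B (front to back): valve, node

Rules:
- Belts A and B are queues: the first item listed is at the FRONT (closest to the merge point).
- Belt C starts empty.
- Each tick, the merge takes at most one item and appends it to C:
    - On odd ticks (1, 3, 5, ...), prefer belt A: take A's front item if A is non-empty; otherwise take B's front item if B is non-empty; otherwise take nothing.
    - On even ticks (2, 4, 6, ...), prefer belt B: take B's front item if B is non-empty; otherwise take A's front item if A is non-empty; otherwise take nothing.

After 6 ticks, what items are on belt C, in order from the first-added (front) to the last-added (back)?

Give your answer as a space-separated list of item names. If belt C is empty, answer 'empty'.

Answer: apple valve nail node quill

Derivation:
Tick 1: prefer A, take apple from A; A=[nail,quill] B=[valve,node] C=[apple]
Tick 2: prefer B, take valve from B; A=[nail,quill] B=[node] C=[apple,valve]
Tick 3: prefer A, take nail from A; A=[quill] B=[node] C=[apple,valve,nail]
Tick 4: prefer B, take node from B; A=[quill] B=[-] C=[apple,valve,nail,node]
Tick 5: prefer A, take quill from A; A=[-] B=[-] C=[apple,valve,nail,node,quill]
Tick 6: prefer B, both empty, nothing taken; A=[-] B=[-] C=[apple,valve,nail,node,quill]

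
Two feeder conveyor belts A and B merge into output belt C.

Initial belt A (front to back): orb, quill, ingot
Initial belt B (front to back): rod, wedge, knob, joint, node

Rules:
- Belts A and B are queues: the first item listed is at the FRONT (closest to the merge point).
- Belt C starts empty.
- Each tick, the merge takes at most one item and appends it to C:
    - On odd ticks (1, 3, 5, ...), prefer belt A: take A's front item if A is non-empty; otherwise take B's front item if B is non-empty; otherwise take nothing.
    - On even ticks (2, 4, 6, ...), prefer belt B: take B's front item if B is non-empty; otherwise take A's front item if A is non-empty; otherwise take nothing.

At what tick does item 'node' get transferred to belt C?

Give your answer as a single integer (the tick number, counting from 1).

Answer: 8

Derivation:
Tick 1: prefer A, take orb from A; A=[quill,ingot] B=[rod,wedge,knob,joint,node] C=[orb]
Tick 2: prefer B, take rod from B; A=[quill,ingot] B=[wedge,knob,joint,node] C=[orb,rod]
Tick 3: prefer A, take quill from A; A=[ingot] B=[wedge,knob,joint,node] C=[orb,rod,quill]
Tick 4: prefer B, take wedge from B; A=[ingot] B=[knob,joint,node] C=[orb,rod,quill,wedge]
Tick 5: prefer A, take ingot from A; A=[-] B=[knob,joint,node] C=[orb,rod,quill,wedge,ingot]
Tick 6: prefer B, take knob from B; A=[-] B=[joint,node] C=[orb,rod,quill,wedge,ingot,knob]
Tick 7: prefer A, take joint from B; A=[-] B=[node] C=[orb,rod,quill,wedge,ingot,knob,joint]
Tick 8: prefer B, take node from B; A=[-] B=[-] C=[orb,rod,quill,wedge,ingot,knob,joint,node]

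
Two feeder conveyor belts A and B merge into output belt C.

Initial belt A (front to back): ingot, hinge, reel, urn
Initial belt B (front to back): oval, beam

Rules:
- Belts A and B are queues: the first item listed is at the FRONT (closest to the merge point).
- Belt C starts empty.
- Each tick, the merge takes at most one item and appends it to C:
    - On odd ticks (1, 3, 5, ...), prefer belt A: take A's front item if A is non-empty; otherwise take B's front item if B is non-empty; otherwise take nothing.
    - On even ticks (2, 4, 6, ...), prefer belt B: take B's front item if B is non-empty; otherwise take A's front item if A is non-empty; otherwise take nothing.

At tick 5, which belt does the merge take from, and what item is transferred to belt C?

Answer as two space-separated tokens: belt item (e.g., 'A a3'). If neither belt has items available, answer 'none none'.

Tick 1: prefer A, take ingot from A; A=[hinge,reel,urn] B=[oval,beam] C=[ingot]
Tick 2: prefer B, take oval from B; A=[hinge,reel,urn] B=[beam] C=[ingot,oval]
Tick 3: prefer A, take hinge from A; A=[reel,urn] B=[beam] C=[ingot,oval,hinge]
Tick 4: prefer B, take beam from B; A=[reel,urn] B=[-] C=[ingot,oval,hinge,beam]
Tick 5: prefer A, take reel from A; A=[urn] B=[-] C=[ingot,oval,hinge,beam,reel]

Answer: A reel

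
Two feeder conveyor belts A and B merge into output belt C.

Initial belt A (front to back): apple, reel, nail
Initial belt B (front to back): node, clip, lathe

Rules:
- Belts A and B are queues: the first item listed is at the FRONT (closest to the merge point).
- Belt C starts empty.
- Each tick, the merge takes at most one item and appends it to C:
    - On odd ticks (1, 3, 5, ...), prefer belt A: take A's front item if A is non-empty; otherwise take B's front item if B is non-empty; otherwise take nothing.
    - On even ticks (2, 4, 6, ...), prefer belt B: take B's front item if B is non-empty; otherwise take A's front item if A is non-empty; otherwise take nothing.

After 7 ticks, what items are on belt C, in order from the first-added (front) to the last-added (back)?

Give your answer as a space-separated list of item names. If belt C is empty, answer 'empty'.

Answer: apple node reel clip nail lathe

Derivation:
Tick 1: prefer A, take apple from A; A=[reel,nail] B=[node,clip,lathe] C=[apple]
Tick 2: prefer B, take node from B; A=[reel,nail] B=[clip,lathe] C=[apple,node]
Tick 3: prefer A, take reel from A; A=[nail] B=[clip,lathe] C=[apple,node,reel]
Tick 4: prefer B, take clip from B; A=[nail] B=[lathe] C=[apple,node,reel,clip]
Tick 5: prefer A, take nail from A; A=[-] B=[lathe] C=[apple,node,reel,clip,nail]
Tick 6: prefer B, take lathe from B; A=[-] B=[-] C=[apple,node,reel,clip,nail,lathe]
Tick 7: prefer A, both empty, nothing taken; A=[-] B=[-] C=[apple,node,reel,clip,nail,lathe]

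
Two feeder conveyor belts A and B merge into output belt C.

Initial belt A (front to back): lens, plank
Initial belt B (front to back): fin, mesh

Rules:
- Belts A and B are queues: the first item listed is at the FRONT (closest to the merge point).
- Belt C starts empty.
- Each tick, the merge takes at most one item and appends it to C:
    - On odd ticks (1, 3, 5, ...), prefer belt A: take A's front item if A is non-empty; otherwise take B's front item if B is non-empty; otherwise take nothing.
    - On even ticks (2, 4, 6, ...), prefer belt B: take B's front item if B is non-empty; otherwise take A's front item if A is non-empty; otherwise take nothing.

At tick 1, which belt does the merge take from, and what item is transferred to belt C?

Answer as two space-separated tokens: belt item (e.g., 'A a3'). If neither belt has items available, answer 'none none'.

Tick 1: prefer A, take lens from A; A=[plank] B=[fin,mesh] C=[lens]

Answer: A lens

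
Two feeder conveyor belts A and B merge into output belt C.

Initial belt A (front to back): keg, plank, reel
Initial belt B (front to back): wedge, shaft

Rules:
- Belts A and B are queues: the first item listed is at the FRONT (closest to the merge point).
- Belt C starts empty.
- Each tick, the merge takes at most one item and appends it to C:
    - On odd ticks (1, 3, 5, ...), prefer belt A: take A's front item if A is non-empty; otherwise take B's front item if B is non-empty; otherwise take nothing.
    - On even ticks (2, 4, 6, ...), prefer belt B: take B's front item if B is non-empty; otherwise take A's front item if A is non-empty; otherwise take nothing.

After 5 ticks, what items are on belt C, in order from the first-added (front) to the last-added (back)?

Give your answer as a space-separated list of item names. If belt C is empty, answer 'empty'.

Answer: keg wedge plank shaft reel

Derivation:
Tick 1: prefer A, take keg from A; A=[plank,reel] B=[wedge,shaft] C=[keg]
Tick 2: prefer B, take wedge from B; A=[plank,reel] B=[shaft] C=[keg,wedge]
Tick 3: prefer A, take plank from A; A=[reel] B=[shaft] C=[keg,wedge,plank]
Tick 4: prefer B, take shaft from B; A=[reel] B=[-] C=[keg,wedge,plank,shaft]
Tick 5: prefer A, take reel from A; A=[-] B=[-] C=[keg,wedge,plank,shaft,reel]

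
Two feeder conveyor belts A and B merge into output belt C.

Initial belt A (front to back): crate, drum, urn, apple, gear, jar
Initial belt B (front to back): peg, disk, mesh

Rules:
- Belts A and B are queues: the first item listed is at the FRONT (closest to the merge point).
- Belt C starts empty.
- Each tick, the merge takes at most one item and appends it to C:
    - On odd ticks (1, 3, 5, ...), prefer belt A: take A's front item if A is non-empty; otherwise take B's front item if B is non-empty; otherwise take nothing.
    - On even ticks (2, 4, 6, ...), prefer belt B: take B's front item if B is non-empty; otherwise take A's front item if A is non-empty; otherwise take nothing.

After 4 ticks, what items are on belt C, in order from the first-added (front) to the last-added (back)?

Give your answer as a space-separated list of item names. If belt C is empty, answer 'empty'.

Tick 1: prefer A, take crate from A; A=[drum,urn,apple,gear,jar] B=[peg,disk,mesh] C=[crate]
Tick 2: prefer B, take peg from B; A=[drum,urn,apple,gear,jar] B=[disk,mesh] C=[crate,peg]
Tick 3: prefer A, take drum from A; A=[urn,apple,gear,jar] B=[disk,mesh] C=[crate,peg,drum]
Tick 4: prefer B, take disk from B; A=[urn,apple,gear,jar] B=[mesh] C=[crate,peg,drum,disk]

Answer: crate peg drum disk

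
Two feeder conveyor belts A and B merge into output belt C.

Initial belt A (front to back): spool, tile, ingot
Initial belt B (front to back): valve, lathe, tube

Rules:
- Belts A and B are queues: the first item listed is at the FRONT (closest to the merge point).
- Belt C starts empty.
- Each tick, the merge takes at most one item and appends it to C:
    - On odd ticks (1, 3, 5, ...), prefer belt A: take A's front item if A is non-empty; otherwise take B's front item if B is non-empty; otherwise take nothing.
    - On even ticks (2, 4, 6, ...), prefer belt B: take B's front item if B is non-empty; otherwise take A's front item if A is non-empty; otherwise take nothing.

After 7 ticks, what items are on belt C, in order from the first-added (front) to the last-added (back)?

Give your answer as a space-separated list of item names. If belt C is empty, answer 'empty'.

Tick 1: prefer A, take spool from A; A=[tile,ingot] B=[valve,lathe,tube] C=[spool]
Tick 2: prefer B, take valve from B; A=[tile,ingot] B=[lathe,tube] C=[spool,valve]
Tick 3: prefer A, take tile from A; A=[ingot] B=[lathe,tube] C=[spool,valve,tile]
Tick 4: prefer B, take lathe from B; A=[ingot] B=[tube] C=[spool,valve,tile,lathe]
Tick 5: prefer A, take ingot from A; A=[-] B=[tube] C=[spool,valve,tile,lathe,ingot]
Tick 6: prefer B, take tube from B; A=[-] B=[-] C=[spool,valve,tile,lathe,ingot,tube]
Tick 7: prefer A, both empty, nothing taken; A=[-] B=[-] C=[spool,valve,tile,lathe,ingot,tube]

Answer: spool valve tile lathe ingot tube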